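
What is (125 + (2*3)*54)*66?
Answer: 29634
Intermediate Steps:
(125 + (2*3)*54)*66 = (125 + 6*54)*66 = (125 + 324)*66 = 449*66 = 29634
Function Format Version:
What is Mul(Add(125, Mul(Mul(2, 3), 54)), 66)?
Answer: 29634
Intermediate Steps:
Mul(Add(125, Mul(Mul(2, 3), 54)), 66) = Mul(Add(125, Mul(6, 54)), 66) = Mul(Add(125, 324), 66) = Mul(449, 66) = 29634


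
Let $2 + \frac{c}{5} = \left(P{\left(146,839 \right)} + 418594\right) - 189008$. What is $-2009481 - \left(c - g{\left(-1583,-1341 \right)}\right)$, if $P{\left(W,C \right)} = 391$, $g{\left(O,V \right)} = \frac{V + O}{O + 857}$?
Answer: $- \frac{1146844766}{363} \approx -3.1594 \cdot 10^{6}$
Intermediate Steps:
$g{\left(O,V \right)} = \frac{O + V}{857 + O}$
$c = 1149875$ ($c = -10 + 5 \left(\left(391 + 418594\right) - 189008\right) = -10 + 5 \left(418985 - 189008\right) = -10 + 5 \cdot 229977 = -10 + 1149885 = 1149875$)
$-2009481 - \left(c - g{\left(-1583,-1341 \right)}\right) = -2009481 - \left(1149875 - \frac{-1583 - 1341}{857 - 1583}\right) = -2009481 - \left(1149875 - \frac{1}{-726} \left(-2924\right)\right) = -2009481 - \frac{417403163}{363} = - \frac{1146844766}{363}$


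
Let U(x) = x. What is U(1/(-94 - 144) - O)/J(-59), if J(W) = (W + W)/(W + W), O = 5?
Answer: -1191/238 ≈ -5.0042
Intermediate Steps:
J(W) = 1 (J(W) = (2*W)/((2*W)) = (2*W)*(1/(2*W)) = 1)
U(1/(-94 - 144) - O)/J(-59) = (1/(-94 - 144) - 1*5)/1 = (1/(-238) - 5)*1 = (-1/238 - 5)*1 = -1191/238*1 = -1191/238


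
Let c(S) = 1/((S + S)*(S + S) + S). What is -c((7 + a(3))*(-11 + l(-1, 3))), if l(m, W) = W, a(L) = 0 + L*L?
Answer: -1/65408 ≈ -1.5289e-5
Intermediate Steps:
a(L) = L² (a(L) = 0 + L² = L²)
c(S) = 1/(S + 4*S²) (c(S) = 1/((2*S)*(2*S) + S) = 1/(4*S² + S) = 1/(S + 4*S²))
-c((7 + a(3))*(-11 + l(-1, 3))) = -1/(((7 + 3²)*(-11 + 3))*(1 + 4*((7 + 3²)*(-11 + 3)))) = -1/(((7 + 9)*(-8))*(1 + 4*((7 + 9)*(-8)))) = -1/((16*(-8))*(1 + 4*(16*(-8)))) = -1/((-128)*(1 + 4*(-128))) = -(-1)/(128*(1 - 512)) = -(-1)/(128*(-511)) = -(-1)*(-1)/(128*511) = -1*1/65408 = -1/65408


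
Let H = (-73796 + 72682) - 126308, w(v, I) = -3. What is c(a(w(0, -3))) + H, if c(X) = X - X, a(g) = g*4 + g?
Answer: -127422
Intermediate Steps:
a(g) = 5*g (a(g) = 4*g + g = 5*g)
c(X) = 0
H = -127422 (H = -1114 - 126308 = -127422)
c(a(w(0, -3))) + H = 0 - 127422 = -127422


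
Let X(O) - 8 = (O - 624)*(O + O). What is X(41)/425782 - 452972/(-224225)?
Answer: 91074908777/47735484475 ≈ 1.9079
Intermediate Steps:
X(O) = 8 + 2*O*(-624 + O) (X(O) = 8 + (O - 624)*(O + O) = 8 + (-624 + O)*(2*O) = 8 + 2*O*(-624 + O))
X(41)/425782 - 452972/(-224225) = (8 - 1248*41 + 2*41²)/425782 - 452972/(-224225) = (8 - 51168 + 2*1681)*(1/425782) - 452972*(-1/224225) = (8 - 51168 + 3362)*(1/425782) + 452972/224225 = -47798*1/425782 + 452972/224225 = -23899/212891 + 452972/224225 = 91074908777/47735484475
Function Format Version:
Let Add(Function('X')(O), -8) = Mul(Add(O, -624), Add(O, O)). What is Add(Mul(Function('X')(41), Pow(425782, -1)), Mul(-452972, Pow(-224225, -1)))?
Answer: Rational(91074908777, 47735484475) ≈ 1.9079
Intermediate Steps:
Function('X')(O) = Add(8, Mul(2, O, Add(-624, O))) (Function('X')(O) = Add(8, Mul(Add(O, -624), Add(O, O))) = Add(8, Mul(Add(-624, O), Mul(2, O))) = Add(8, Mul(2, O, Add(-624, O))))
Add(Mul(Function('X')(41), Pow(425782, -1)), Mul(-452972, Pow(-224225, -1))) = Add(Mul(Add(8, Mul(-1248, 41), Mul(2, Pow(41, 2))), Pow(425782, -1)), Mul(-452972, Pow(-224225, -1))) = Add(Mul(Add(8, -51168, Mul(2, 1681)), Rational(1, 425782)), Mul(-452972, Rational(-1, 224225))) = Add(Mul(Add(8, -51168, 3362), Rational(1, 425782)), Rational(452972, 224225)) = Add(Mul(-47798, Rational(1, 425782)), Rational(452972, 224225)) = Add(Rational(-23899, 212891), Rational(452972, 224225)) = Rational(91074908777, 47735484475)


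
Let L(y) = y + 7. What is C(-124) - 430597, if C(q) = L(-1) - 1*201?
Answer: -430792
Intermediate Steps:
L(y) = 7 + y
C(q) = -195 (C(q) = (7 - 1) - 1*201 = 6 - 201 = -195)
C(-124) - 430597 = -195 - 430597 = -430792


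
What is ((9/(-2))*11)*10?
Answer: -495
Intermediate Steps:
((9/(-2))*11)*10 = ((9*(-½))*11)*10 = -9/2*11*10 = -99/2*10 = -495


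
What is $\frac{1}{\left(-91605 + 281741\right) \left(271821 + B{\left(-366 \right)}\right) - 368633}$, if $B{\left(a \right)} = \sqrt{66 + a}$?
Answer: $- \frac{i}{- 51682589023 i + 1901360 \sqrt{3}} \approx 1.9349 \cdot 10^{-11} - 1.2329 \cdot 10^{-15} i$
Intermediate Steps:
$\frac{1}{\left(-91605 + 281741\right) \left(271821 + B{\left(-366 \right)}\right) - 368633} = \frac{1}{\left(-91605 + 281741\right) \left(271821 + \sqrt{66 - 366}\right) - 368633} = \frac{1}{190136 \left(271821 + \sqrt{-300}\right) - 368633} = \frac{1}{190136 \left(271821 + 10 i \sqrt{3}\right) - 368633} = \frac{1}{\left(51682957656 + 1901360 i \sqrt{3}\right) - 368633} = \frac{1}{51682589023 + 1901360 i \sqrt{3}}$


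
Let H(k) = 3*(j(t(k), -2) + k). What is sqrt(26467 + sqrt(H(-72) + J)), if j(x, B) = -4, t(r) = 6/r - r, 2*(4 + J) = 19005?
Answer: sqrt(105868 + 2*sqrt(37082))/2 ≈ 162.98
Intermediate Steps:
J = 18997/2 (J = -4 + (1/2)*19005 = -4 + 19005/2 = 18997/2 ≈ 9498.5)
t(r) = -r + 6/r
H(k) = -12 + 3*k (H(k) = 3*(-4 + k) = -12 + 3*k)
sqrt(26467 + sqrt(H(-72) + J)) = sqrt(26467 + sqrt((-12 + 3*(-72)) + 18997/2)) = sqrt(26467 + sqrt((-12 - 216) + 18997/2)) = sqrt(26467 + sqrt(-228 + 18997/2)) = sqrt(26467 + sqrt(18541/2)) = sqrt(26467 + sqrt(37082)/2)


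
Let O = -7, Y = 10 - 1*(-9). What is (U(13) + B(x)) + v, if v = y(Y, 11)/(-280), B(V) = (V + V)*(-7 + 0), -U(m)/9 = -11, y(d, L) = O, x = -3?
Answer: 5641/40 ≈ 141.02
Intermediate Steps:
Y = 19 (Y = 10 + 9 = 19)
y(d, L) = -7
U(m) = 99 (U(m) = -9*(-11) = 99)
B(V) = -14*V (B(V) = (2*V)*(-7) = -14*V)
v = 1/40 (v = -7/(-280) = -7*(-1/280) = 1/40 ≈ 0.025000)
(U(13) + B(x)) + v = (99 - 14*(-3)) + 1/40 = (99 + 42) + 1/40 = 141 + 1/40 = 5641/40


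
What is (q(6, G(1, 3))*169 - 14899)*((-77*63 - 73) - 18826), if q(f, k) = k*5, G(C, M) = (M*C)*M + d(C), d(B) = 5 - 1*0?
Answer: 72888750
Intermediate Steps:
d(B) = 5 (d(B) = 5 + 0 = 5)
G(C, M) = 5 + C*M**2 (G(C, M) = (M*C)*M + 5 = (C*M)*M + 5 = C*M**2 + 5 = 5 + C*M**2)
q(f, k) = 5*k
(q(6, G(1, 3))*169 - 14899)*((-77*63 - 73) - 18826) = ((5*(5 + 1*3**2))*169 - 14899)*((-77*63 - 73) - 18826) = ((5*(5 + 1*9))*169 - 14899)*((-4851 - 73) - 18826) = ((5*(5 + 9))*169 - 14899)*(-4924 - 18826) = ((5*14)*169 - 14899)*(-23750) = (70*169 - 14899)*(-23750) = (11830 - 14899)*(-23750) = -3069*(-23750) = 72888750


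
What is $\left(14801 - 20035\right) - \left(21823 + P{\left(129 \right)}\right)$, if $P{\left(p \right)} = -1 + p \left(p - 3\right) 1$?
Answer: $-43310$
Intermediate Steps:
$P{\left(p \right)} = -1 + p \left(-3 + p\right)$ ($P{\left(p \right)} = -1 + p \left(-3 + p\right) 1 = -1 + p \left(-3 + p\right)$)
$\left(14801 - 20035\right) - \left(21823 + P{\left(129 \right)}\right) = \left(14801 - 20035\right) - \left(38463 - 387\right) = \left(14801 - 20035\right) - 38076 = -5234 - 38076 = -43310$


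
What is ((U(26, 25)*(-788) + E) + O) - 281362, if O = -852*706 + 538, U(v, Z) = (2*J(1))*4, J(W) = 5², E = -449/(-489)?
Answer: -508528255/489 ≈ -1.0399e+6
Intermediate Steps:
E = 449/489 (E = -449*(-1/489) = 449/489 ≈ 0.91820)
J(W) = 25
U(v, Z) = 200 (U(v, Z) = (2*25)*4 = 50*4 = 200)
O = -600974 (O = -601512 + 538 = -600974)
((U(26, 25)*(-788) + E) + O) - 281362 = ((200*(-788) + 449/489) - 600974) - 281362 = ((-157600 + 449/489) - 600974) - 281362 = (-77065951/489 - 600974) - 281362 = -370942237/489 - 281362 = -508528255/489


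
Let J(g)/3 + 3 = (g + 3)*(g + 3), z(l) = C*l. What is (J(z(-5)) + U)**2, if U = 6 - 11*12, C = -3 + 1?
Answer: 138384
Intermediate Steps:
C = -2
z(l) = -2*l
U = -126 (U = 6 - 132 = -126)
J(g) = -9 + 3*(3 + g)**2 (J(g) = -9 + 3*((g + 3)*(g + 3)) = -9 + 3*((3 + g)*(3 + g)) = -9 + 3*(3 + g)**2)
(J(z(-5)) + U)**2 = ((-9 + 3*(3 - 2*(-5))**2) - 126)**2 = ((-9 + 3*(3 + 10)**2) - 126)**2 = ((-9 + 3*13**2) - 126)**2 = ((-9 + 3*169) - 126)**2 = ((-9 + 507) - 126)**2 = (498 - 126)**2 = 372**2 = 138384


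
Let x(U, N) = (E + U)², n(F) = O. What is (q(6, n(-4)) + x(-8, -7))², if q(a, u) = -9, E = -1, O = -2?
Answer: 5184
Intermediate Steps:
n(F) = -2
x(U, N) = (-1 + U)²
(q(6, n(-4)) + x(-8, -7))² = (-9 + (-1 - 8)²)² = (-9 + (-9)²)² = (-9 + 81)² = 72² = 5184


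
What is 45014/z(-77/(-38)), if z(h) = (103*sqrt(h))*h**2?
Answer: 65000216*sqrt(2926)/47022899 ≈ 74.773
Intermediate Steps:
z(h) = 103*h**(5/2)
45014/z(-77/(-38)) = 45014/((103*(-77/(-38))**(5/2))) = 45014/((103*(-77*(-1/38))**(5/2))) = 45014/((103*(77/38)**(5/2))) = 45014/((103*(5929*sqrt(2926)/54872))) = 45014/((610687*sqrt(2926)/54872)) = 45014*(1444*sqrt(2926)/47022899) = 65000216*sqrt(2926)/47022899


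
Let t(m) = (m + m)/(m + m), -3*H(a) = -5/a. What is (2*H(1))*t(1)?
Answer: 10/3 ≈ 3.3333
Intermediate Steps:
H(a) = 5/(3*a) (H(a) = -(-5)/(3*a) = 5/(3*a))
t(m) = 1 (t(m) = (2*m)/((2*m)) = (2*m)*(1/(2*m)) = 1)
(2*H(1))*t(1) = (2*((5/3)/1))*1 = (2*((5/3)*1))*1 = (2*(5/3))*1 = (10/3)*1 = 10/3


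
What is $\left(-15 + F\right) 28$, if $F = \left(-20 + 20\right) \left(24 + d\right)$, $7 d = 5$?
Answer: $-420$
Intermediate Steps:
$d = \frac{5}{7}$ ($d = \frac{1}{7} \cdot 5 = \frac{5}{7} \approx 0.71429$)
$F = 0$ ($F = \left(-20 + 20\right) \left(24 + \frac{5}{7}\right) = 0 \cdot \frac{173}{7} = 0$)
$\left(-15 + F\right) 28 = \left(-15 + 0\right) 28 = \left(-15\right) 28 = -420$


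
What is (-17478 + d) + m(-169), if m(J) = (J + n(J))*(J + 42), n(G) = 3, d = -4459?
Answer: -855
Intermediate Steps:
m(J) = (3 + J)*(42 + J) (m(J) = (J + 3)*(J + 42) = (3 + J)*(42 + J))
(-17478 + d) + m(-169) = (-17478 - 4459) + (126 + (-169)² + 45*(-169)) = -21937 + (126 + 28561 - 7605) = -21937 + 21082 = -855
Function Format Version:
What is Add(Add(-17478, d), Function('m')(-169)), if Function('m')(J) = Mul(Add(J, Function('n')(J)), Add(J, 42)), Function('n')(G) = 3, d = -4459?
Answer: -855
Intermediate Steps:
Function('m')(J) = Mul(Add(3, J), Add(42, J)) (Function('m')(J) = Mul(Add(J, 3), Add(J, 42)) = Mul(Add(3, J), Add(42, J)))
Add(Add(-17478, d), Function('m')(-169)) = Add(Add(-17478, -4459), Add(126, Pow(-169, 2), Mul(45, -169))) = Add(-21937, Add(126, 28561, -7605)) = Add(-21937, 21082) = -855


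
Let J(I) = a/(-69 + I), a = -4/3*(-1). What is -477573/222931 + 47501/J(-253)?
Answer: -5114703098319/445862 ≈ -1.1471e+7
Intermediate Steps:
a = 4/3 (a = -4*⅓*(-1) = -4/3*(-1) = 4/3 ≈ 1.3333)
J(I) = 4/(3*(-69 + I)) (J(I) = (4/3)/(-69 + I) = 4/(3*(-69 + I)))
-477573/222931 + 47501/J(-253) = -477573/222931 + 47501/((4/(3*(-69 - 253)))) = -477573*1/222931 + 47501/(((4/3)/(-322))) = -477573/222931 + 47501/(((4/3)*(-1/322))) = -477573/222931 + 47501/(-2/483) = -477573/222931 + 47501*(-483/2) = -477573/222931 - 22942983/2 = -5114703098319/445862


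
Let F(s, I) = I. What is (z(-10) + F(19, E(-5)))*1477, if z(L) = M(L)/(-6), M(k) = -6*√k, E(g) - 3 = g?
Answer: -2954 + 1477*I*√10 ≈ -2954.0 + 4670.7*I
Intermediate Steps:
E(g) = 3 + g
z(L) = √L (z(L) = -6*√L/(-6) = -6*√L*(-⅙) = √L)
(z(-10) + F(19, E(-5)))*1477 = (√(-10) + (3 - 5))*1477 = (I*√10 - 2)*1477 = (-2 + I*√10)*1477 = -2954 + 1477*I*√10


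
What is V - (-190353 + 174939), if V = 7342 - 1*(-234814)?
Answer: 257570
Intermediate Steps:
V = 242156 (V = 7342 + 234814 = 242156)
V - (-190353 + 174939) = 242156 - (-190353 + 174939) = 242156 - 1*(-15414) = 242156 + 15414 = 257570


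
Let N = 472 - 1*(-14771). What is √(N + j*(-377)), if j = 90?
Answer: I*√18687 ≈ 136.7*I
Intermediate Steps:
N = 15243 (N = 472 + 14771 = 15243)
√(N + j*(-377)) = √(15243 + 90*(-377)) = √(15243 - 33930) = √(-18687) = I*√18687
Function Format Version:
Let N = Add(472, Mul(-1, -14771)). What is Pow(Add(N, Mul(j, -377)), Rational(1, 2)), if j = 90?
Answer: Mul(I, Pow(18687, Rational(1, 2))) ≈ Mul(136.70, I)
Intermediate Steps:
N = 15243 (N = Add(472, 14771) = 15243)
Pow(Add(N, Mul(j, -377)), Rational(1, 2)) = Pow(Add(15243, Mul(90, -377)), Rational(1, 2)) = Pow(Add(15243, -33930), Rational(1, 2)) = Pow(-18687, Rational(1, 2)) = Mul(I, Pow(18687, Rational(1, 2)))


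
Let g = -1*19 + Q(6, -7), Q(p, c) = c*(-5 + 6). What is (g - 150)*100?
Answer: -17600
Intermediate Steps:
Q(p, c) = c (Q(p, c) = c*1 = c)
g = -26 (g = -1*19 - 7 = -19 - 7 = -26)
(g - 150)*100 = (-26 - 150)*100 = -176*100 = -17600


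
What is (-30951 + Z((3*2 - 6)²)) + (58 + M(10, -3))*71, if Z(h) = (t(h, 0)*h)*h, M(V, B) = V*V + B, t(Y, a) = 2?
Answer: -19946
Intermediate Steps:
M(V, B) = B + V² (M(V, B) = V² + B = B + V²)
Z(h) = 2*h² (Z(h) = (2*h)*h = 2*h²)
(-30951 + Z((3*2 - 6)²)) + (58 + M(10, -3))*71 = (-30951 + 2*((3*2 - 6)²)²) + (58 + (-3 + 10²))*71 = (-30951 + 2*((6 - 6)²)²) + (58 + (-3 + 100))*71 = (-30951 + 2*(0²)²) + (58 + 97)*71 = (-30951 + 2*0²) + 155*71 = (-30951 + 2*0) + 11005 = (-30951 + 0) + 11005 = -30951 + 11005 = -19946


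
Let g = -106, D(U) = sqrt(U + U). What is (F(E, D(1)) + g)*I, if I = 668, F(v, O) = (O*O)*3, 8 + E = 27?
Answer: -66800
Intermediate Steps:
D(U) = sqrt(2)*sqrt(U) (D(U) = sqrt(2*U) = sqrt(2)*sqrt(U))
E = 19 (E = -8 + 27 = 19)
F(v, O) = 3*O**2 (F(v, O) = O**2*3 = 3*O**2)
(F(E, D(1)) + g)*I = (3*(sqrt(2)*sqrt(1))**2 - 106)*668 = (3*(sqrt(2)*1)**2 - 106)*668 = (3*(sqrt(2))**2 - 106)*668 = (3*2 - 106)*668 = (6 - 106)*668 = -100*668 = -66800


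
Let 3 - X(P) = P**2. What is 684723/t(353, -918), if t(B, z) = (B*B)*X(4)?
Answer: -52671/124609 ≈ -0.42269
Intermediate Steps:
X(P) = 3 - P**2
t(B, z) = -13*B**2 (t(B, z) = (B*B)*(3 - 1*4**2) = B**2*(3 - 1*16) = B**2*(3 - 16) = B**2*(-13) = -13*B**2)
684723/t(353, -918) = 684723/((-13*353**2)) = 684723/((-13*124609)) = 684723/(-1619917) = 684723*(-1/1619917) = -52671/124609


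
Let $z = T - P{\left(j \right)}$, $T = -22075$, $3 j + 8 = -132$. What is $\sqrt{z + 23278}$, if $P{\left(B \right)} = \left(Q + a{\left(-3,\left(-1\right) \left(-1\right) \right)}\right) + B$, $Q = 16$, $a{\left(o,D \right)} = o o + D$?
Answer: $\frac{\sqrt{11013}}{3} \approx 34.981$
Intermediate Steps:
$j = - \frac{140}{3}$ ($j = - \frac{8}{3} + \frac{1}{3} \left(-132\right) = - \frac{8}{3} - 44 = - \frac{140}{3} \approx -46.667$)
$a{\left(o,D \right)} = D + o^{2}$ ($a{\left(o,D \right)} = o^{2} + D = D + o^{2}$)
$P{\left(B \right)} = 26 + B$ ($P{\left(B \right)} = \left(16 - \left(-1 - \left(-3\right)^{2}\right)\right) + B = \left(16 + \left(1 + 9\right)\right) + B = \left(16 + 10\right) + B = 26 + B$)
$z = - \frac{66163}{3}$ ($z = -22075 - \left(26 - \frac{140}{3}\right) = -22075 - - \frac{62}{3} = -22075 + \frac{62}{3} = - \frac{66163}{3} \approx -22054.0$)
$\sqrt{z + 23278} = \sqrt{- \frac{66163}{3} + 23278} = \sqrt{\frac{3671}{3}} = \frac{\sqrt{11013}}{3}$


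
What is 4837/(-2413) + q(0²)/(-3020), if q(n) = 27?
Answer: -14672891/7287260 ≈ -2.0135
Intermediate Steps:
4837/(-2413) + q(0²)/(-3020) = 4837/(-2413) + 27/(-3020) = 4837*(-1/2413) + 27*(-1/3020) = -4837/2413 - 27/3020 = -14672891/7287260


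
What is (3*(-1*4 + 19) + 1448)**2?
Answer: 2229049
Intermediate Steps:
(3*(-1*4 + 19) + 1448)**2 = (3*(-4 + 19) + 1448)**2 = (3*15 + 1448)**2 = (45 + 1448)**2 = 1493**2 = 2229049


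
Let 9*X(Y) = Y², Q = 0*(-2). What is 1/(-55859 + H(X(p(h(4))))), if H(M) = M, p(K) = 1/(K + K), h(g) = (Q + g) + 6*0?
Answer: -576/32174783 ≈ -1.7902e-5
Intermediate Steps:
Q = 0
h(g) = g (h(g) = (0 + g) + 6*0 = g + 0 = g)
p(K) = 1/(2*K)
X(Y) = Y²/9
1/(-55859 + H(X(p(h(4))))) = 1/(-55859 + ((½)/4)²/9) = 1/(-55859 + ((½)*(¼))²/9) = 1/(-55859 + (⅛)²/9) = 1/(-55859 + (⅑)*(1/64)) = 1/(-55859 + 1/576) = 1/(-32174783/576) = -576/32174783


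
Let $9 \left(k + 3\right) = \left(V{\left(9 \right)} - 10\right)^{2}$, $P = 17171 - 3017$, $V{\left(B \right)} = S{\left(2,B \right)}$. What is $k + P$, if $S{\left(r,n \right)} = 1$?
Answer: $14160$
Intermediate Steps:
$V{\left(B \right)} = 1$
$P = 14154$ ($P = 17171 - 3017 = 14154$)
$k = 6$ ($k = -3 + \frac{\left(1 - 10\right)^{2}}{9} = -3 + \frac{\left(-9\right)^{2}}{9} = -3 + \frac{1}{9} \cdot 81 = -3 + 9 = 6$)
$k + P = 6 + 14154 = 14160$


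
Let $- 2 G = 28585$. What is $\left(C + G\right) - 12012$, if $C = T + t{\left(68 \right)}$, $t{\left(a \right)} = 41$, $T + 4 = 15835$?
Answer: $- \frac{20865}{2} \approx -10433.0$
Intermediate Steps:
$T = 15831$ ($T = -4 + 15835 = 15831$)
$G = - \frac{28585}{2}$ ($G = \left(- \frac{1}{2}\right) 28585 = - \frac{28585}{2} \approx -14293.0$)
$C = 15872$ ($C = 15831 + 41 = 15872$)
$\left(C + G\right) - 12012 = \left(15872 - \frac{28585}{2}\right) - 12012 = \frac{3159}{2} - 12012 = - \frac{20865}{2}$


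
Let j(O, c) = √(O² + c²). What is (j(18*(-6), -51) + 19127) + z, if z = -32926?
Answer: -13799 + 3*√1585 ≈ -13680.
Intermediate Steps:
(j(18*(-6), -51) + 19127) + z = (√((18*(-6))² + (-51)²) + 19127) - 32926 = (√((-108)² + 2601) + 19127) - 32926 = (√(11664 + 2601) + 19127) - 32926 = (√14265 + 19127) - 32926 = (3*√1585 + 19127) - 32926 = (19127 + 3*√1585) - 32926 = -13799 + 3*√1585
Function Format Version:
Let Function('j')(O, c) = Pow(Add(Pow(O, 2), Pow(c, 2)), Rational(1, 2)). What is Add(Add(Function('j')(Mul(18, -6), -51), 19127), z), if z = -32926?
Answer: Add(-13799, Mul(3, Pow(1585, Rational(1, 2)))) ≈ -13680.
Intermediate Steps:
Add(Add(Function('j')(Mul(18, -6), -51), 19127), z) = Add(Add(Pow(Add(Pow(Mul(18, -6), 2), Pow(-51, 2)), Rational(1, 2)), 19127), -32926) = Add(Add(Pow(Add(Pow(-108, 2), 2601), Rational(1, 2)), 19127), -32926) = Add(Add(Pow(Add(11664, 2601), Rational(1, 2)), 19127), -32926) = Add(Add(Pow(14265, Rational(1, 2)), 19127), -32926) = Add(Add(Mul(3, Pow(1585, Rational(1, 2))), 19127), -32926) = Add(Add(19127, Mul(3, Pow(1585, Rational(1, 2)))), -32926) = Add(-13799, Mul(3, Pow(1585, Rational(1, 2))))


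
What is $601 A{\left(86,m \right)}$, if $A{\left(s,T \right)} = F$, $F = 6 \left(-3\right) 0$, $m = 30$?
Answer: $0$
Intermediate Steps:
$F = 0$ ($F = \left(-18\right) 0 = 0$)
$A{\left(s,T \right)} = 0$
$601 A{\left(86,m \right)} = 601 \cdot 0 = 0$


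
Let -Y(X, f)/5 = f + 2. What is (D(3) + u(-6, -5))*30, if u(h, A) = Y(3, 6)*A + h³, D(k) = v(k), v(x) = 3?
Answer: -390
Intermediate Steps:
Y(X, f) = -10 - 5*f (Y(X, f) = -5*(f + 2) = -5*(2 + f) = -10 - 5*f)
D(k) = 3
u(h, A) = h³ - 40*A (u(h, A) = (-10 - 5*6)*A + h³ = (-10 - 30)*A + h³ = -40*A + h³ = h³ - 40*A)
(D(3) + u(-6, -5))*30 = (3 + ((-6)³ - 40*(-5)))*30 = (3 + (-216 + 200))*30 = (3 - 16)*30 = -13*30 = -390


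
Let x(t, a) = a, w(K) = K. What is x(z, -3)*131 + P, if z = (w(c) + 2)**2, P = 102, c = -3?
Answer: -291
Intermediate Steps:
z = 1 (z = (-3 + 2)**2 = (-1)**2 = 1)
x(z, -3)*131 + P = -3*131 + 102 = -393 + 102 = -291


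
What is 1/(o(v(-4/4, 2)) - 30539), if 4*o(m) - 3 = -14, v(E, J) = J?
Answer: -4/122167 ≈ -3.2742e-5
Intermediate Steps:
o(m) = -11/4 (o(m) = ¾ + (¼)*(-14) = ¾ - 7/2 = -11/4)
1/(o(v(-4/4, 2)) - 30539) = 1/(-11/4 - 30539) = 1/(-122167/4) = -4/122167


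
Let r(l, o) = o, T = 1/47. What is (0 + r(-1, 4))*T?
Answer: 4/47 ≈ 0.085106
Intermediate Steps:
T = 1/47 ≈ 0.021277
(0 + r(-1, 4))*T = (0 + 4)*(1/47) = 4*(1/47) = 4/47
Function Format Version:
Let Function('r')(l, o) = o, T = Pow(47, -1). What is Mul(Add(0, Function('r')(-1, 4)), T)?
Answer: Rational(4, 47) ≈ 0.085106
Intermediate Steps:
T = Rational(1, 47) ≈ 0.021277
Mul(Add(0, Function('r')(-1, 4)), T) = Mul(Add(0, 4), Rational(1, 47)) = Mul(4, Rational(1, 47)) = Rational(4, 47)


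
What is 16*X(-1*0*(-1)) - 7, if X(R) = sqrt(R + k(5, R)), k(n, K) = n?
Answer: -7 + 16*sqrt(5) ≈ 28.777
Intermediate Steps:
X(R) = sqrt(5 + R) (X(R) = sqrt(R + 5) = sqrt(5 + R))
16*X(-1*0*(-1)) - 7 = 16*sqrt(5 - 1*0*(-1)) - 7 = 16*sqrt(5 + 0*(-1)) - 7 = 16*sqrt(5 + 0) - 7 = 16*sqrt(5) - 7 = -7 + 16*sqrt(5)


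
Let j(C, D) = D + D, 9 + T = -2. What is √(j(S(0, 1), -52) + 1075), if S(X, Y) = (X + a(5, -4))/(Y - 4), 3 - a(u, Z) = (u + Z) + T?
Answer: √971 ≈ 31.161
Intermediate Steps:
T = -11 (T = -9 - 2 = -11)
a(u, Z) = 14 - Z - u (a(u, Z) = 3 - ((u + Z) - 11) = 3 - ((Z + u) - 11) = 3 - (-11 + Z + u) = 3 + (11 - Z - u) = 14 - Z - u)
S(X, Y) = (13 + X)/(-4 + Y) (S(X, Y) = (X + (14 - 1*(-4) - 1*5))/(Y - 4) = (X + (14 + 4 - 5))/(-4 + Y) = (X + 13)/(-4 + Y) = (13 + X)/(-4 + Y))
j(C, D) = 2*D
√(j(S(0, 1), -52) + 1075) = √(2*(-52) + 1075) = √(-104 + 1075) = √971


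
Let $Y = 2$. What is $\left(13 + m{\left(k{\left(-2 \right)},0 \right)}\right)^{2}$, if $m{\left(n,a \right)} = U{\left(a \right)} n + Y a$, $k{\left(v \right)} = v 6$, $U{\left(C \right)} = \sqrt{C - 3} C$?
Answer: $169$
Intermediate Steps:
$U{\left(C \right)} = C \sqrt{-3 + C}$ ($U{\left(C \right)} = \sqrt{-3 + C} C = C \sqrt{-3 + C}$)
$k{\left(v \right)} = 6 v$
$m{\left(n,a \right)} = 2 a + a n \sqrt{-3 + a}$ ($m{\left(n,a \right)} = a \sqrt{-3 + a} n + 2 a = a n \sqrt{-3 + a} + 2 a = 2 a + a n \sqrt{-3 + a}$)
$\left(13 + m{\left(k{\left(-2 \right)},0 \right)}\right)^{2} = \left(13 + 0 \left(2 + 6 \left(-2\right) \sqrt{-3 + 0}\right)\right)^{2} = \left(13 + 0 \left(2 - 12 \sqrt{-3}\right)\right)^{2} = \left(13 + 0 \left(2 - 12 i \sqrt{3}\right)\right)^{2} = \left(13 + 0\right)^{2} = 13^{2} = 169$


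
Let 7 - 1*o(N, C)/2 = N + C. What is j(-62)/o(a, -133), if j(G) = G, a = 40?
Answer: -31/100 ≈ -0.31000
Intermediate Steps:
o(N, C) = 14 - 2*C - 2*N (o(N, C) = 14 - 2*(N + C) = 14 - 2*(C + N) = 14 + (-2*C - 2*N) = 14 - 2*C - 2*N)
j(-62)/o(a, -133) = -62/(14 - 2*(-133) - 2*40) = -62/(14 + 266 - 80) = -62/200 = -62*1/200 = -31/100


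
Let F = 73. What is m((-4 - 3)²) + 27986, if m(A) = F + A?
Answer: 28108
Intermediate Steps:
m(A) = 73 + A
m((-4 - 3)²) + 27986 = (73 + (-4 - 3)²) + 27986 = (73 + (-7)²) + 27986 = (73 + 49) + 27986 = 122 + 27986 = 28108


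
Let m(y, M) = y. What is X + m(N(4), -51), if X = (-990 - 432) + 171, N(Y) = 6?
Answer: -1245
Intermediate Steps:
X = -1251 (X = -1422 + 171 = -1251)
X + m(N(4), -51) = -1251 + 6 = -1245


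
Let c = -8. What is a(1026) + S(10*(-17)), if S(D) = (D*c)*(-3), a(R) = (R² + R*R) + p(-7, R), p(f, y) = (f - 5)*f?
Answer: 2101356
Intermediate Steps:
p(f, y) = f*(-5 + f) (p(f, y) = (-5 + f)*f = f*(-5 + f))
a(R) = 84 + 2*R² (a(R) = (R² + R*R) - 7*(-5 - 7) = (R² + R²) - 7*(-12) = 2*R² + 84 = 84 + 2*R²)
S(D) = 24*D (S(D) = (D*(-8))*(-3) = -8*D*(-3) = 24*D)
a(1026) + S(10*(-17)) = (84 + 2*1026²) + 24*(10*(-17)) = (84 + 2*1052676) + 24*(-170) = (84 + 2105352) - 4080 = 2105436 - 4080 = 2101356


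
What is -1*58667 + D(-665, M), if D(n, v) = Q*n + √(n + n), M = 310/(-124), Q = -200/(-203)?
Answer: -1720343/29 + I*√1330 ≈ -59322.0 + 36.469*I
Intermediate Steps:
Q = 200/203 (Q = -200*(-1/203) = 200/203 ≈ 0.98522)
M = -5/2 (M = 310*(-1/124) = -5/2 ≈ -2.5000)
D(n, v) = 200*n/203 + √2*√n (D(n, v) = 200*n/203 + √(n + n) = 200*n/203 + √(2*n) = 200*n/203 + √2*√n)
-1*58667 + D(-665, M) = -1*58667 + ((200/203)*(-665) + √2*√(-665)) = -58667 + (-19000/29 + √2*(I*√665)) = -58667 + (-19000/29 + I*√1330) = -1720343/29 + I*√1330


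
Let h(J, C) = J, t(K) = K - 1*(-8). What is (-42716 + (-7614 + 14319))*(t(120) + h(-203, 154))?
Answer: 2700825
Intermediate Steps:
t(K) = 8 + K (t(K) = K + 8 = 8 + K)
(-42716 + (-7614 + 14319))*(t(120) + h(-203, 154)) = (-42716 + (-7614 + 14319))*((8 + 120) - 203) = (-42716 + 6705)*(128 - 203) = -36011*(-75) = 2700825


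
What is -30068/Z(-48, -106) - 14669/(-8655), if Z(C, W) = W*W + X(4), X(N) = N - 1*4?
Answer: -23854414/24311895 ≈ -0.98118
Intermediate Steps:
X(N) = -4 + N (X(N) = N - 4 = -4 + N)
Z(C, W) = W² (Z(C, W) = W*W + (-4 + 4) = W² + 0 = W²)
-30068/Z(-48, -106) - 14669/(-8655) = -30068/((-106)²) - 14669/(-8655) = -30068/11236 - 14669*(-1/8655) = -30068*1/11236 + 14669/8655 = -7517/2809 + 14669/8655 = -23854414/24311895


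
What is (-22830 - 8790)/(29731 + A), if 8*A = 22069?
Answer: -84320/86639 ≈ -0.97323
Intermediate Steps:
A = 22069/8 (A = (⅛)*22069 = 22069/8 ≈ 2758.6)
(-22830 - 8790)/(29731 + A) = (-22830 - 8790)/(29731 + 22069/8) = -31620/259917/8 = -31620*8/259917 = -84320/86639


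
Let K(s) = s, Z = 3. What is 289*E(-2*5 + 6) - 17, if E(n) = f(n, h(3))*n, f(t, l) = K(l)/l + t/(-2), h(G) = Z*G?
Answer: -3485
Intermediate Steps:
h(G) = 3*G
f(t, l) = 1 - t/2 (f(t, l) = l/l + t/(-2) = 1 + t*(-½) = 1 - t/2)
E(n) = n*(1 - n/2) (E(n) = (1 - n/2)*n = n*(1 - n/2))
289*E(-2*5 + 6) - 17 = 289*((-2*5 + 6)*(2 - (-2*5 + 6))/2) - 17 = 289*((-10 + 6)*(2 - (-10 + 6))/2) - 17 = 289*((½)*(-4)*(2 - 1*(-4))) - 17 = 289*((½)*(-4)*(2 + 4)) - 17 = 289*((½)*(-4)*6) - 17 = 289*(-12) - 17 = -3468 - 17 = -3485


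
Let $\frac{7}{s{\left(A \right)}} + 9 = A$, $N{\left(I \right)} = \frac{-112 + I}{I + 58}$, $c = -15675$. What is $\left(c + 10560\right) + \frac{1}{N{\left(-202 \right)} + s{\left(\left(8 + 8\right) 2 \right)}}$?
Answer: $- \frac{21046569}{4115} \approx -5114.6$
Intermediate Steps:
$N{\left(I \right)} = \frac{-112 + I}{58 + I}$
$s{\left(A \right)} = \frac{7}{-9 + A}$
$\left(c + 10560\right) + \frac{1}{N{\left(-202 \right)} + s{\left(\left(8 + 8\right) 2 \right)}} = \left(-15675 + 10560\right) + \frac{1}{\frac{-112 - 202}{58 - 202} + \frac{7}{-9 + \left(8 + 8\right) 2}} = -5115 + \frac{1}{\frac{1}{-144} \left(-314\right) + \frac{7}{-9 + 16 \cdot 2}} = -5115 + \frac{1}{\left(- \frac{1}{144}\right) \left(-314\right) + \frac{7}{-9 + 32}} = -5115 + \frac{1}{\frac{157}{72} + \frac{7}{23}} = -5115 + \frac{1}{\frac{4115}{1656}} = -5115 + \frac{1656}{4115} = - \frac{21046569}{4115}$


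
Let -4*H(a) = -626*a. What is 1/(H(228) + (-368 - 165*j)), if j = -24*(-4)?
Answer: 1/19474 ≈ 5.1351e-5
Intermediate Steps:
H(a) = 313*a/2 (H(a) = -(-313)*a/2 = 313*a/2)
j = 96
1/(H(228) + (-368 - 165*j)) = 1/((313/2)*228 + (-368 - 165*96)) = 1/(35682 + (-368 - 15840)) = 1/(35682 - 16208) = 1/19474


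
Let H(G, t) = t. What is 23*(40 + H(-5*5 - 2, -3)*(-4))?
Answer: 1196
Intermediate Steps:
23*(40 + H(-5*5 - 2, -3)*(-4)) = 23*(40 - 3*(-4)) = 23*(40 + 12) = 23*52 = 1196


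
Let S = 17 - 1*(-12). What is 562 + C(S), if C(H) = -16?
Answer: 546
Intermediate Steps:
S = 29 (S = 17 + 12 = 29)
562 + C(S) = 562 - 16 = 546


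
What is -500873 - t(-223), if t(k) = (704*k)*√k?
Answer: -500873 + 156992*I*√223 ≈ -5.0087e+5 + 2.3444e+6*I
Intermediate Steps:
t(k) = 704*k^(3/2)
-500873 - t(-223) = -500873 - 704*(-223)^(3/2) = -500873 - 704*(-223*I*√223) = -500873 - (-156992)*I*√223 = -500873 + 156992*I*√223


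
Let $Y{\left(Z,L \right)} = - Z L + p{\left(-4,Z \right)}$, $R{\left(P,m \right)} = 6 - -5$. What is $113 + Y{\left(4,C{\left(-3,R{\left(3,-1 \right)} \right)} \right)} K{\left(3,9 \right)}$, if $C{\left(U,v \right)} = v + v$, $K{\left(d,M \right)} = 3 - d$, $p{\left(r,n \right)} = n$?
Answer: $113$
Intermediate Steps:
$R{\left(P,m \right)} = 11$ ($R{\left(P,m \right)} = 6 + 5 = 11$)
$C{\left(U,v \right)} = 2 v$
$Y{\left(Z,L \right)} = Z - L Z$ ($Y{\left(Z,L \right)} = - Z L + Z = - L Z + Z = Z - L Z$)
$113 + Y{\left(4,C{\left(-3,R{\left(3,-1 \right)} \right)} \right)} K{\left(3,9 \right)} = 113 + 4 \left(1 - 2 \cdot 11\right) \left(3 - 3\right) = 113 + 4 \left(1 - 22\right) \left(3 - 3\right) = 113 + 4 \left(1 - 22\right) 0 = 113 + 4 \left(-21\right) 0 = 113 - 0 = 113 + 0 = 113$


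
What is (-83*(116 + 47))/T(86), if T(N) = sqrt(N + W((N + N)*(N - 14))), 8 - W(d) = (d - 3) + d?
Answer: 13529*I*sqrt(24671)/24671 ≈ 86.134*I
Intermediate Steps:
W(d) = 11 - 2*d (W(d) = 8 - ((d - 3) + d) = 8 - ((-3 + d) + d) = 8 - (-3 + 2*d) = 8 + (3 - 2*d) = 11 - 2*d)
T(N) = sqrt(11 + N - 4*N*(-14 + N)) (T(N) = sqrt(N + (11 - 2*(N + N)*(N - 14))) = sqrt(N + (11 - 2*2*N*(-14 + N))) = sqrt(N + (11 - 4*N*(-14 + N))) = sqrt(11 + N - 4*N*(-14 + N)))
(-83*(116 + 47))/T(86) = (-83*(116 + 47))/(sqrt(11 + 86 - 4*86*(-14 + 86))) = (-83*163)/(sqrt(11 + 86 - 4*86*72)) = -13529/sqrt(11 + 86 - 24768) = -13529*(-I*sqrt(24671)/24671) = -(-13529)*I*sqrt(24671)/24671 = 13529*I*sqrt(24671)/24671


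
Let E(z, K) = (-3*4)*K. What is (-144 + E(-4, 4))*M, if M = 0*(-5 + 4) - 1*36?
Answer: 6912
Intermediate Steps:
E(z, K) = -12*K
M = -36 (M = 0*(-1) - 36 = 0 - 36 = -36)
(-144 + E(-4, 4))*M = (-144 - 12*4)*(-36) = (-144 - 48)*(-36) = -192*(-36) = 6912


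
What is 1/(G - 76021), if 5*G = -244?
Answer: -5/380349 ≈ -1.3146e-5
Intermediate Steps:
G = -244/5 (G = (⅕)*(-244) = -244/5 ≈ -48.800)
1/(G - 76021) = 1/(-244/5 - 76021) = 1/(-380349/5) = -5/380349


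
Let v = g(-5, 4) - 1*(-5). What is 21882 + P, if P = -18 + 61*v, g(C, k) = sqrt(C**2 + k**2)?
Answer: 22169 + 61*sqrt(41) ≈ 22560.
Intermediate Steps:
v = 5 + sqrt(41) (v = sqrt((-5)**2 + 4**2) - 1*(-5) = sqrt(25 + 16) + 5 = sqrt(41) + 5 = 5 + sqrt(41) ≈ 11.403)
P = 287 + 61*sqrt(41) (P = -18 + 61*(5 + sqrt(41)) = -18 + (305 + 61*sqrt(41)) = 287 + 61*sqrt(41) ≈ 677.59)
21882 + P = 21882 + (287 + 61*sqrt(41)) = 22169 + 61*sqrt(41)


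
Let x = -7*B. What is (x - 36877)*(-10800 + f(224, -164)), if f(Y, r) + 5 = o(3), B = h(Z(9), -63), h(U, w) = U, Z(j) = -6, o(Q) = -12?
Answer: 398444195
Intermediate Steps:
B = -6
x = 42 (x = -7*(-6) = 42)
f(Y, r) = -17 (f(Y, r) = -5 - 12 = -17)
(x - 36877)*(-10800 + f(224, -164)) = (42 - 36877)*(-10800 - 17) = -36835*(-10817) = 398444195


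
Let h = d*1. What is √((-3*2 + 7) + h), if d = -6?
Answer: I*√5 ≈ 2.2361*I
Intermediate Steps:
h = -6 (h = -6*1 = -6)
√((-3*2 + 7) + h) = √((-3*2 + 7) - 6) = √((-6 + 7) - 6) = √(1 - 6) = √(-5) = I*√5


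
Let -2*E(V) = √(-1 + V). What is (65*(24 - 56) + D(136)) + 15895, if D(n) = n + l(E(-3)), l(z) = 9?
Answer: 13960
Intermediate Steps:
E(V) = -√(-1 + V)/2
D(n) = 9 + n (D(n) = n + 9 = 9 + n)
(65*(24 - 56) + D(136)) + 15895 = (65*(24 - 56) + (9 + 136)) + 15895 = (65*(-32) + 145) + 15895 = (-2080 + 145) + 15895 = -1935 + 15895 = 13960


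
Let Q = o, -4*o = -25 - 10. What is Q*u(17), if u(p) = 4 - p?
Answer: -455/4 ≈ -113.75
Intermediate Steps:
o = 35/4 (o = -(-25 - 10)/4 = -¼*(-35) = 35/4 ≈ 8.7500)
Q = 35/4 ≈ 8.7500
Q*u(17) = 35*(4 - 1*17)/4 = 35*(4 - 17)/4 = (35/4)*(-13) = -455/4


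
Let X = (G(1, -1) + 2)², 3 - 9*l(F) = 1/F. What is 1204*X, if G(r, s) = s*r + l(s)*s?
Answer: 30100/81 ≈ 371.60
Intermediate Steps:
l(F) = ⅓ - 1/(9*F)
G(r, s) = -⅑ + s/3 + r*s (G(r, s) = s*r + ((-1 + 3*s)/(9*s))*s = r*s + (-⅑ + s/3) = -⅑ + s/3 + r*s)
X = 25/81 (X = ((-⅑ + (⅓)*(-1) + 1*(-1)) + 2)² = ((-⅑ - ⅓ - 1) + 2)² = (-13/9 + 2)² = (5/9)² = 25/81 ≈ 0.30864)
1204*X = 1204*(25/81) = 30100/81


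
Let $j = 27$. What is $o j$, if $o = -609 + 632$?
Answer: $621$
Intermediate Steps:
$o = 23$
$o j = 23 \cdot 27 = 621$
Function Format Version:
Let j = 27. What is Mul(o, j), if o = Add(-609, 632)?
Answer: 621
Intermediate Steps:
o = 23
Mul(o, j) = Mul(23, 27) = 621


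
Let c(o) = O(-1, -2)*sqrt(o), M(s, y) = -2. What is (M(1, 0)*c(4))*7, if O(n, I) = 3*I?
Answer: 168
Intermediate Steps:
c(o) = -6*sqrt(o) (c(o) = (3*(-2))*sqrt(o) = -6*sqrt(o))
(M(1, 0)*c(4))*7 = -(-12)*sqrt(4)*7 = -(-12)*2*7 = -2*(-12)*7 = 24*7 = 168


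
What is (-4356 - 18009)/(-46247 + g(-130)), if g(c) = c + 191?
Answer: 3195/6598 ≈ 0.48424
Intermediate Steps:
g(c) = 191 + c
(-4356 - 18009)/(-46247 + g(-130)) = (-4356 - 18009)/(-46247 + (191 - 130)) = -22365/(-46247 + 61) = -22365/(-46186) = -22365*(-1/46186) = 3195/6598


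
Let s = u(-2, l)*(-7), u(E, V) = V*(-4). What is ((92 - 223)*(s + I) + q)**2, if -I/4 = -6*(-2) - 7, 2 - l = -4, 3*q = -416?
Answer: 3431616400/9 ≈ 3.8129e+8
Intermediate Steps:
q = -416/3 (q = (1/3)*(-416) = -416/3 ≈ -138.67)
l = 6 (l = 2 - 1*(-4) = 2 + 4 = 6)
u(E, V) = -4*V
I = -20 (I = -4*(-6*(-2) - 7) = -4*(12 - 7) = -4*5 = -20)
s = 168 (s = -4*6*(-7) = -24*(-7) = 168)
((92 - 223)*(s + I) + q)**2 = ((92 - 223)*(168 - 20) - 416/3)**2 = (-131*148 - 416/3)**2 = (-19388 - 416/3)**2 = (-58580/3)**2 = 3431616400/9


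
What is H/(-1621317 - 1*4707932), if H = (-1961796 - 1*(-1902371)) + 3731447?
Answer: -3672022/6329249 ≈ -0.58017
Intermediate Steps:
H = 3672022 (H = (-1961796 + 1902371) + 3731447 = -59425 + 3731447 = 3672022)
H/(-1621317 - 1*4707932) = 3672022/(-1621317 - 1*4707932) = 3672022/(-1621317 - 4707932) = 3672022/(-6329249) = 3672022*(-1/6329249) = -3672022/6329249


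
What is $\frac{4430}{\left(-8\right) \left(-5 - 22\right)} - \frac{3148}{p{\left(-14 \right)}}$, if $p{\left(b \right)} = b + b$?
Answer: $\frac{100501}{756} \approx 132.94$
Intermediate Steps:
$p{\left(b \right)} = 2 b$
$\frac{4430}{\left(-8\right) \left(-5 - 22\right)} - \frac{3148}{p{\left(-14 \right)}} = \frac{4430}{\left(-8\right) \left(-5 - 22\right)} - \frac{3148}{2 \left(-14\right)} = \frac{4430}{\left(-8\right) \left(-27\right)} - \frac{3148}{-28} = \frac{4430}{216} - - \frac{787}{7} = 4430 \cdot \frac{1}{216} + \frac{787}{7} = \frac{2215}{108} + \frac{787}{7} = \frac{100501}{756}$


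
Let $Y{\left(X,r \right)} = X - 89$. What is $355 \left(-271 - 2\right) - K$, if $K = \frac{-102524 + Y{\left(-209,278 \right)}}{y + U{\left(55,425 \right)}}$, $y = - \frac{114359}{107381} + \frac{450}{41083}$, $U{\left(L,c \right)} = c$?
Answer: $- \frac{90400930109897757}{935125950214} \approx -96673.0$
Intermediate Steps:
$Y{\left(X,r \right)} = -89 + X$
$y = - \frac{4649889347}{4411533623}$ ($y = \left(-114359\right) \frac{1}{107381} + 450 \cdot \frac{1}{41083} = - \frac{114359}{107381} + \frac{450}{41083} = - \frac{4649889347}{4411533623} \approx -1.054$)
$K = - \frac{226801355092053}{935125950214}$ ($K = \frac{-102524 - 298}{- \frac{4649889347}{4411533623} + 425} = \frac{-102524 - 298}{\frac{1870251900428}{4411533623}} = \left(-102822\right) \frac{4411533623}{1870251900428} = - \frac{226801355092053}{935125950214} \approx -242.54$)
$355 \left(-271 - 2\right) - K = 355 \left(-271 - 2\right) - - \frac{226801355092053}{935125950214} = 355 \left(-273\right) + \frac{226801355092053}{935125950214} = -96915 + \frac{226801355092053}{935125950214} = - \frac{90400930109897757}{935125950214}$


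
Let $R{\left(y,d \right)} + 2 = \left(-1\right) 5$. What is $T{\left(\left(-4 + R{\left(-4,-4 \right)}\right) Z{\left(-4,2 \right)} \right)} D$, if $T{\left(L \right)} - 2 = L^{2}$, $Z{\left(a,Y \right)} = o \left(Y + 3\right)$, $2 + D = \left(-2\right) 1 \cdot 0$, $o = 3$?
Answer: $-54454$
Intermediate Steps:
$R{\left(y,d \right)} = -7$ ($R{\left(y,d \right)} = -2 - 5 = -7$)
$D = -2$ ($D = -2 + \left(-2\right) 1 \cdot 0 = -2 - 0 = -2 + 0 = -2$)
$Z{\left(a,Y \right)} = 9 + 3 Y$ ($Z{\left(a,Y \right)} = 3 \left(Y + 3\right) = 3 \left(3 + Y\right) = 9 + 3 Y$)
$T{\left(L \right)} = 2 + L^{2}$
$T{\left(\left(-4 + R{\left(-4,-4 \right)}\right) Z{\left(-4,2 \right)} \right)} D = \left(2 + \left(\left(-4 - 7\right) \left(9 + 3 \cdot 2\right)\right)^{2}\right) \left(-2\right) = \left(2 + \left(- 11 \left(9 + 6\right)\right)^{2}\right) \left(-2\right) = \left(2 + \left(\left(-11\right) 15\right)^{2}\right) \left(-2\right) = \left(2 + \left(-165\right)^{2}\right) \left(-2\right) = \left(2 + 27225\right) \left(-2\right) = 27227 \left(-2\right) = -54454$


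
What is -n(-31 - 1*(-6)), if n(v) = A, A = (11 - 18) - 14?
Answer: 21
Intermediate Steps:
A = -21 (A = -7 - 14 = -21)
n(v) = -21
-n(-31 - 1*(-6)) = -1*(-21) = 21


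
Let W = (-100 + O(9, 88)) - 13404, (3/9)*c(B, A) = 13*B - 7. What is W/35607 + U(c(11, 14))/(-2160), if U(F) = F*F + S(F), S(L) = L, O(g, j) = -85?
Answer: -82932827/1068210 ≈ -77.637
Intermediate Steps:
c(B, A) = -21 + 39*B (c(B, A) = 3*(13*B - 7) = 3*(-7 + 13*B) = -21 + 39*B)
W = -13589 (W = (-100 - 85) - 13404 = -185 - 13404 = -13589)
U(F) = F + F² (U(F) = F*F + F = F² + F = F + F²)
W/35607 + U(c(11, 14))/(-2160) = -13589/35607 + ((-21 + 39*11)*(1 + (-21 + 39*11)))/(-2160) = -13589*1/35607 + ((-21 + 429)*(1 + (-21 + 429)))*(-1/2160) = -13589/35607 + (408*(1 + 408))*(-1/2160) = -13589/35607 + (408*409)*(-1/2160) = -13589/35607 + 166872*(-1/2160) = -13589/35607 - 6953/90 = -82932827/1068210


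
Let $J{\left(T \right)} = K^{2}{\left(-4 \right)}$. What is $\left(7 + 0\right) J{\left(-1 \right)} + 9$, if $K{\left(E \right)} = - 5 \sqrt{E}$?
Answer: $-691$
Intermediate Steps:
$J{\left(T \right)} = -100$ ($J{\left(T \right)} = \left(- 5 \sqrt{-4}\right)^{2} = \left(- 5 \cdot 2 i\right)^{2} = \left(- 10 i\right)^{2} = -100$)
$\left(7 + 0\right) J{\left(-1 \right)} + 9 = \left(7 + 0\right) \left(-100\right) + 9 = 7 \left(-100\right) + 9 = -700 + 9 = -691$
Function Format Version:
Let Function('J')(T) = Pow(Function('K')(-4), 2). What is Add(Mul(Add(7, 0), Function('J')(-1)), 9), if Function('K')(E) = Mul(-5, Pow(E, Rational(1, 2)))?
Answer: -691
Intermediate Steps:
Function('J')(T) = -100 (Function('J')(T) = Pow(Mul(-5, Pow(-4, Rational(1, 2))), 2) = Pow(Mul(-5, Mul(2, I)), 2) = Pow(Mul(-10, I), 2) = -100)
Add(Mul(Add(7, 0), Function('J')(-1)), 9) = Add(Mul(Add(7, 0), -100), 9) = Add(Mul(7, -100), 9) = Add(-700, 9) = -691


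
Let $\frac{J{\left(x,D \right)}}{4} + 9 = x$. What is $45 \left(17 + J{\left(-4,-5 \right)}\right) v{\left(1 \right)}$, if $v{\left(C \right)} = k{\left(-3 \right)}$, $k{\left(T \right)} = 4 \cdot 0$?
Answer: $0$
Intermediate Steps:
$k{\left(T \right)} = 0$
$J{\left(x,D \right)} = -36 + 4 x$
$v{\left(C \right)} = 0$
$45 \left(17 + J{\left(-4,-5 \right)}\right) v{\left(1 \right)} = 45 \left(17 + \left(-36 + 4 \left(-4\right)\right)\right) 0 = 45 \left(17 - 52\right) 0 = 45 \left(-35\right) 0 = \left(-1575\right) 0 = 0$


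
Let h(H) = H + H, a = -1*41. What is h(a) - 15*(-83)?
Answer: 1163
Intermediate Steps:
a = -41
h(H) = 2*H
h(a) - 15*(-83) = 2*(-41) - 15*(-83) = -82 + 1245 = 1163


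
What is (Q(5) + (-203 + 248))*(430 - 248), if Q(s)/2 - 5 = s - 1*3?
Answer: 10738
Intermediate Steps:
Q(s) = 4 + 2*s (Q(s) = 10 + 2*(s - 1*3) = 10 + 2*(s - 3) = 10 + 2*(-3 + s) = 10 + (-6 + 2*s) = 4 + 2*s)
(Q(5) + (-203 + 248))*(430 - 248) = ((4 + 2*5) + (-203 + 248))*(430 - 248) = ((4 + 10) + 45)*182 = (14 + 45)*182 = 59*182 = 10738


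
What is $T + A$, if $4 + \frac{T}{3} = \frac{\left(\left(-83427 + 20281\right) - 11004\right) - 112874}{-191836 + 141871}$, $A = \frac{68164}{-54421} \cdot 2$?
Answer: $- \frac{2969090796}{906381755} \approx -3.2758$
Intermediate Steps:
$A = - \frac{136328}{54421}$ ($A = 68164 \left(- \frac{1}{54421}\right) 2 = \left(- \frac{68164}{54421}\right) 2 = - \frac{136328}{54421} \approx -2.5051$)
$T = - \frac{12836}{16655}$ ($T = -12 + 3 \frac{\left(\left(-83427 + 20281\right) - 11004\right) - 112874}{-191836 + 141871} = -12 + 3 \frac{\left(-63146 - 11004\right) - 112874}{-49965} = -12 + 3 \left(-74150 - 112874\right) \left(- \frac{1}{49965}\right) = -12 + 3 \left(\left(-187024\right) \left(- \frac{1}{49965}\right)\right) = -12 + 3 \cdot \frac{187024}{49965} = -12 + \frac{187024}{16655} = - \frac{12836}{16655} \approx -0.7707$)
$T + A = - \frac{12836}{16655} - \frac{136328}{54421} = - \frac{2969090796}{906381755}$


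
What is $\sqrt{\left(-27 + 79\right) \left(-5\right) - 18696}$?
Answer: $2 i \sqrt{4739} \approx 137.68 i$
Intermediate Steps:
$\sqrt{\left(-27 + 79\right) \left(-5\right) - 18696} = \sqrt{52 \left(-5\right) - 18696} = \sqrt{-260 - 18696} = \sqrt{-18956} = 2 i \sqrt{4739}$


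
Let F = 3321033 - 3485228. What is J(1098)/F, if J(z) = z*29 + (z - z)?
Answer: -31842/164195 ≈ -0.19393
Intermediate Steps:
J(z) = 29*z (J(z) = 29*z + 0 = 29*z)
F = -164195
J(1098)/F = (29*1098)/(-164195) = 31842*(-1/164195) = -31842/164195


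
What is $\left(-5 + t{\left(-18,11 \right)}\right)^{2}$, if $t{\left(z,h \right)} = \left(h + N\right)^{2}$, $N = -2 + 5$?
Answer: $36481$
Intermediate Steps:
$N = 3$
$t{\left(z,h \right)} = \left(3 + h\right)^{2}$ ($t{\left(z,h \right)} = \left(h + 3\right)^{2} = \left(3 + h\right)^{2}$)
$\left(-5 + t{\left(-18,11 \right)}\right)^{2} = \left(-5 + \left(3 + 11\right)^{2}\right)^{2} = \left(-5 + 14^{2}\right)^{2} = \left(-5 + 196\right)^{2} = 191^{2} = 36481$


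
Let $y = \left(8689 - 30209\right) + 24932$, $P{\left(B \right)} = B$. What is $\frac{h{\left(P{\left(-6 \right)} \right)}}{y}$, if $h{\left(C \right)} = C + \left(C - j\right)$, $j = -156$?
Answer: $\frac{36}{853} \approx 0.042204$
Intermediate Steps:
$h{\left(C \right)} = 156 + 2 C$ ($h{\left(C \right)} = C + \left(C - -156\right) = C + \left(C + 156\right) = C + \left(156 + C\right) = 156 + 2 C$)
$y = 3412$ ($y = -21520 + 24932 = 3412$)
$\frac{h{\left(P{\left(-6 \right)} \right)}}{y} = \frac{156 + 2 \left(-6\right)}{3412} = \left(156 - 12\right) \frac{1}{3412} = 144 \cdot \frac{1}{3412} = \frac{36}{853}$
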